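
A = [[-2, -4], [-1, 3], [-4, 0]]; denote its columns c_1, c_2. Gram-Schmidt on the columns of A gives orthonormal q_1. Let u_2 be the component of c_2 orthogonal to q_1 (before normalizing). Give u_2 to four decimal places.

c_1 = (-2, -1, -4); ‖c_1‖ = 4.5826, so q_1 = (-0.4364, -0.2182, -0.8729).
q_1·c_2 = (-0.4364)·(-4) + (-0.2182)·3 + (-0.8729)·0 = 1.0911.
u_2 = c_2 − 1.0911·q_1 = (-3.5238, 3.2381, 0.9524).

u_2 = (-3.5238, 3.2381, 0.9524)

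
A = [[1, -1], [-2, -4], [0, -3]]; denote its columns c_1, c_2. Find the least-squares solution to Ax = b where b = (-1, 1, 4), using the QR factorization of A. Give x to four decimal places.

x = (0.3333, -0.6667)

q_1 = c_1/‖c_1‖ = (1, -2, 0)/2.2361 = (0.4472, -0.8944, 0.0000).
r_{12} = q_1·c_2 = 3.1305.
u_2 = c_2 − 3.1305·q_1 = (-2.4000, -1.2000, -3.0000).
‖u_2‖ = 4.0249, so q_2 = (-0.5963, -0.2981, -0.7454).
Qᵀb = (-1.3416, -2.6833).
Back-substitute: x_2 = -2.6833/4.0249 = -0.6667.
x_1 = (-1.3416 − 3.1305·(-0.6667))/2.2361 = 0.3333.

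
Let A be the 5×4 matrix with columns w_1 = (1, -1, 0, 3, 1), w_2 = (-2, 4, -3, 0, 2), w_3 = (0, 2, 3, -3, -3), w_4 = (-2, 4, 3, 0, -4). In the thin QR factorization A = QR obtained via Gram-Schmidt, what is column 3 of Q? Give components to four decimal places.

e_3 = (0.1716, 0.6783, 0.5884, 0.2697, -0.3024)

w_1 = (1, -1, 0, 3, 1); ‖w_1‖ = 3.4641, so e_1 = (0.2887, -0.2887, 0.0000, 0.8660, 0.2887).
e_1·w_2 = 0.2887·(-2) + (-0.2887)·4 + 0.0000·(-3) + 0.8660·0 + 0.2887·2 = -1.1547.
u_2 = w_2 + 1.1547·e_1 = (-1.6667, 3.6667, -3.0000, 1.0000, 2.3333).
‖u_2‖ = 5.6273, so e_2 = (-0.2962, 0.6516, -0.5331, 0.1777, 0.4146).
e_1·w_3 = 0.2887·0 + (-0.2887)·2 + 0.0000·3 + 0.8660·(-3) + 0.2887·(-3) = -4.0415; e_2·w_3 = (-0.2962)·0 + 0.6516·2 + (-0.5331)·3 + 0.1777·(-3) + 0.4146·(-3) = -2.0732.
u_3 = w_3 + 4.0415·e_1 + 2.0732·e_2 = (0.5526, 2.1842, 1.8947, 0.8684, -0.9737).
‖u_3‖ = 3.2200, so e_3 = (0.1716, 0.6783, 0.5884, 0.2697, -0.3024).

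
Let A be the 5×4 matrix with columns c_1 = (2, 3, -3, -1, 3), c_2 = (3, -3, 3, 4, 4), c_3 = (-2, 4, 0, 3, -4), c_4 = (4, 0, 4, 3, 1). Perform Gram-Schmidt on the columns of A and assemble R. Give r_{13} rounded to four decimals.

r_{13} = -1.2374

e_1 = c_1/‖c_1‖ = (2, 3, -3, -1, 3)/5.6569 = (0.3536, 0.5303, -0.5303, -0.1768, 0.5303).
r_{13} = e_1·c_3 = -1.2374.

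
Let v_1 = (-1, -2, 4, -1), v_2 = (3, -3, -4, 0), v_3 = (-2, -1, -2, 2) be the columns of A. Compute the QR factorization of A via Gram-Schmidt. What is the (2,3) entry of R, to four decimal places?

q_1 = v_1/‖v_1‖ = (-1, -2, 4, -1)/4.6904 = (-0.2132, -0.4264, 0.8528, -0.2132).
r_{12} = q_1·v_2 = -2.7716.
u_2 = v_2 + 2.7716·q_1 = (2.4091, -4.1818, -1.6364, -0.5909).
‖u_2‖ = 5.1301, so q_2 = (0.4696, -0.8151, -0.3190, -0.1152).
r_{23} = q_2·v_3 = 0.2835.

r_{23} = 0.2835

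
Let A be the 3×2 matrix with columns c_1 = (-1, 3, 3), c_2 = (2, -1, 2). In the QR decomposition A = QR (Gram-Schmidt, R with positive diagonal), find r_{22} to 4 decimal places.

r_{22} = 2.9912

c_1 = (-1, 3, 3); ‖c_1‖ = 4.3589, so e_1 = (-0.2294, 0.6882, 0.6882).
e_1·c_2 = (-0.2294)·2 + 0.6882·(-1) + 0.6882·2 = 0.2294.
u_2 = c_2 − 0.2294·e_1 = (2.0526, -1.1579, 1.8421).
r_{22} = ‖u_2‖ = 2.9912.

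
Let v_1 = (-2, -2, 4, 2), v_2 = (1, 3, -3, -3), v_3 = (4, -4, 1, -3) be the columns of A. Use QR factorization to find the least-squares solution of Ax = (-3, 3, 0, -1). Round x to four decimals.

x = (1.2797, 1.4834, -0.3684)

v_1 = (-2, -2, 4, 2); ‖v_1‖ = 5.2915, so q_1 = (-0.3780, -0.3780, 0.7559, 0.3780).
q_1·v_2 = (-0.3780)·1 + (-0.3780)·3 + 0.7559·(-3) + 0.3780·(-3) = -4.9135.
u_2 = v_2 + 4.9135·q_1 = (-0.8571, 1.1429, 0.7143, -1.1429).
‖u_2‖ = 1.9640, so q_2 = (-0.4364, 0.5819, 0.3637, -0.5819).
q_1·v_3 = (-0.3780)·4 + (-0.3780)·(-4) + 0.7559·1 + 0.3780·(-3) = -0.3780; q_2·v_3 = (-0.4364)·4 + 0.5819·(-4) + 0.3637·1 + (-0.5819)·(-3) = -1.9640.
u_3 = v_3 + 0.3780·q_1 + 1.9640·q_2 = (3.0000, -3.0000, 2.0000, -4.0000).
‖u_3‖ = 6.1644, so q_3 = (0.4867, -0.4867, 0.3244, -0.6489).
Qᵀb = (-0.3780, 3.6370, -2.2711).
Back-substitute: x_3 = -2.2711/6.1644 = -0.3684.
x_2 = (3.6370 + 1.9640·(-0.3684))/1.9640 = 1.4834.
x_1 = (-0.3780 + 4.9135·1.4834 + 0.3780·(-0.3684))/5.2915 = 1.2797.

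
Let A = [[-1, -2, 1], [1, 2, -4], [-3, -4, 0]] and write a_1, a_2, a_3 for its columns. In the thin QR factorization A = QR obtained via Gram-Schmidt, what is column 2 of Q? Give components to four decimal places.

a_1 = (-1, 1, -3); ‖a_1‖ = 3.3166, so q_1 = (-0.3015, 0.3015, -0.9045).
q_1·a_2 = (-0.3015)·(-2) + 0.3015·2 + (-0.9045)·(-4) = 4.8242.
u_2 = a_2 − 4.8242·q_1 = (-0.5455, 0.5455, 0.3636).
‖u_2‖ = 0.8528, so q_2 = (-0.6396, 0.6396, 0.4264).

q_2 = (-0.6396, 0.6396, 0.4264)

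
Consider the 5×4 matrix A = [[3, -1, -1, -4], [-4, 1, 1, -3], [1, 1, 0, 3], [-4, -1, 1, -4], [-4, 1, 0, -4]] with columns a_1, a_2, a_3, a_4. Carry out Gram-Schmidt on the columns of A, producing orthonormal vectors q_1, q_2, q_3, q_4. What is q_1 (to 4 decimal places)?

q_1 = (0.3939, -0.5252, 0.1313, -0.5252, -0.5252)

a_1 = (3, -4, 1, -4, -4); ‖a_1‖ = 7.6158, so q_1 = (0.3939, -0.5252, 0.1313, -0.5252, -0.5252).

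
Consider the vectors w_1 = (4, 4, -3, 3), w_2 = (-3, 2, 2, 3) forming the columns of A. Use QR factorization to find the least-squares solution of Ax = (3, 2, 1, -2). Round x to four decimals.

w_1 = (4, 4, -3, 3); ‖w_1‖ = 7.0711, so e_1 = (0.5657, 0.5657, -0.4243, 0.4243).
e_1·w_2 = 0.5657·(-3) + 0.5657·2 + (-0.4243)·2 + 0.4243·3 = -0.1414.
u_2 = w_2 + 0.1414·e_1 = (-2.9200, 2.0800, 1.9400, 3.0600).
‖u_2‖ = 5.0971, so e_2 = (-0.5729, 0.4081, 0.3806, 0.6003).
Qᵀb = (1.5556, -1.7226).
Back-substitute: x_2 = -1.7226/5.0971 = -0.3380.
x_1 = (1.5556 + 0.1414·(-0.3380))/7.0711 = 0.2132.

x = (0.2132, -0.3380)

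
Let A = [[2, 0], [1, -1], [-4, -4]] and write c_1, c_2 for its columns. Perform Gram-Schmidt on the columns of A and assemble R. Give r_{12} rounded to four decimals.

r_{12} = 3.2733

c_1 = (2, 1, -4); ‖c_1‖ = 4.5826, so e_1 = (0.4364, 0.2182, -0.8729).
r_{12} = e_1·c_2 = 3.2733.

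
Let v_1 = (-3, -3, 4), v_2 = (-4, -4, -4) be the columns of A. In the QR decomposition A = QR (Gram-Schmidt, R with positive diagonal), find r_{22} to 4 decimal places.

v_1 = (-3, -3, 4); ‖v_1‖ = 5.8310, so q_1 = (-0.5145, -0.5145, 0.6860).
q_1·v_2 = (-0.5145)·(-4) + (-0.5145)·(-4) + 0.6860·(-4) = 1.3720.
u_2 = v_2 − 1.3720·q_1 = (-3.2941, -3.2941, -4.9412).
r_{22} = ‖u_2‖ = 6.7910.

r_{22} = 6.7910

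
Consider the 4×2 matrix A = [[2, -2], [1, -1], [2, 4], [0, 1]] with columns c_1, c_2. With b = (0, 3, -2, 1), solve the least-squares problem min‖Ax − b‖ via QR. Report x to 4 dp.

c_1 = (2, 1, 2, 0); ‖c_1‖ = 3.0000, so e_1 = (0.6667, 0.3333, 0.6667, 0.0000).
e_1·c_2 = 0.6667·(-2) + 0.3333·(-1) + 0.6667·4 + 0.0000·1 = 1.0000.
u_2 = c_2 − 1.0000·e_1 = (-2.6667, -1.3333, 3.3333, 1.0000).
‖u_2‖ = 4.5826, so e_2 = (-0.5819, -0.2910, 0.7274, 0.2182).
Qᵀb = (-0.3333, -2.1094).
Back-substitute: x_2 = -2.1094/4.5826 = -0.4603.
x_1 = (-0.3333 − 1.0000·(-0.4603))/3.0000 = 0.0423.

x = (0.0423, -0.4603)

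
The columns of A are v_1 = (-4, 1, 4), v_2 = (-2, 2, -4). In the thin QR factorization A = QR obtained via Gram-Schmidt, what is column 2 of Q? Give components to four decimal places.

q_2 = (-0.5698, 0.4558, -0.6838)

q_1 = v_1/‖v_1‖ = (-4, 1, 4)/5.7446 = (-0.6963, 0.1741, 0.6963).
r_{12} = q_1·v_2 = -1.0445.
u_2 = v_2 + 1.0445·q_1 = (-2.7273, 2.1818, -3.2727).
‖u_2‖ = 4.7863, so q_2 = (-0.5698, 0.4558, -0.6838).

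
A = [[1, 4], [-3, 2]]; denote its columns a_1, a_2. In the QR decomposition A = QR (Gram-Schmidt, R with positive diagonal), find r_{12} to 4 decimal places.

r_{12} = -0.6325

a_1 = (1, -3); ‖a_1‖ = 3.1623, so e_1 = (0.3162, -0.9487).
r_{12} = e_1·a_2 = -0.6325.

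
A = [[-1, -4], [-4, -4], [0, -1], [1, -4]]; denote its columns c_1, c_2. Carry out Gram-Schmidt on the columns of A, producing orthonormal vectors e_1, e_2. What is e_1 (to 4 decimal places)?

e_1 = (-0.2357, -0.9428, 0.0000, 0.2357)

c_1 = (-1, -4, 0, 1); ‖c_1‖ = 4.2426, so e_1 = (-0.2357, -0.9428, 0.0000, 0.2357).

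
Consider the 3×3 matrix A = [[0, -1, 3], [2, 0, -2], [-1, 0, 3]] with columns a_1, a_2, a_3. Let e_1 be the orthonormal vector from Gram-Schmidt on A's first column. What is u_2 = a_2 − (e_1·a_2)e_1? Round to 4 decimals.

u_2 = (-1.0000, 0.0000, 0.0000)

e_1 = a_1/‖a_1‖ = (0, 2, -1)/2.2361 = (0.0000, 0.8944, -0.4472).
r_{12} = e_1·a_2 = 0.0000.
u_2 = a_2 + 0.0000·e_1 = (-1.0000, 0.0000, 0.0000).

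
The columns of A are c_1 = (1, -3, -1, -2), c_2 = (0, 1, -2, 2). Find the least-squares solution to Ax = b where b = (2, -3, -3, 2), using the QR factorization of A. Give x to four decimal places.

x = (1.1364, 1.4091)

c_1 = (1, -3, -1, -2); ‖c_1‖ = 3.8730, so e_1 = (0.2582, -0.7746, -0.2582, -0.5164).
e_1·c_2 = 0.2582·0 + (-0.7746)·1 + (-0.2582)·(-2) + (-0.5164)·2 = -1.2910.
u_2 = c_2 + 1.2910·e_1 = (0.3333, 0.0000, -2.3333, 1.3333).
‖u_2‖ = 2.7080, so e_2 = (0.1231, 0.0000, -0.8616, 0.4924).
Qᵀb = (2.5820, 3.8158).
Back-substitute: x_2 = 3.8158/2.7080 = 1.4091.
x_1 = (2.5820 + 1.2910·1.4091)/3.8730 = 1.1364.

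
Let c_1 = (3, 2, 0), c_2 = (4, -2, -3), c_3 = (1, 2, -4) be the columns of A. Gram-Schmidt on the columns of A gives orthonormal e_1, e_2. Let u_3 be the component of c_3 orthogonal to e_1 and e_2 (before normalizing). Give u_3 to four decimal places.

u_3 = (-1.3035, 1.9553, -3.0415)

c_1 = (3, 2, 0); ‖c_1‖ = 3.6056, so e_1 = (0.8321, 0.5547, 0.0000).
e_1·c_2 = 0.8321·4 + 0.5547·(-2) + 0.0000·(-3) = 2.2188.
u_2 = c_2 − 2.2188·e_1 = (2.1538, -3.2308, -3.0000).
‖u_2‖ = 4.9068, so e_2 = (0.4389, -0.6584, -0.6114).
e_1·c_3 = 0.8321·1 + 0.5547·2 + 0.0000·(-4) = 1.9415; e_2·c_3 = 0.4389·1 + (-0.6584)·2 + (-0.6114)·(-4) = 1.5677.
u_3 = c_3 − 1.9415·e_1 − 1.5677·e_2 = (-1.3035, 1.9553, -3.0415).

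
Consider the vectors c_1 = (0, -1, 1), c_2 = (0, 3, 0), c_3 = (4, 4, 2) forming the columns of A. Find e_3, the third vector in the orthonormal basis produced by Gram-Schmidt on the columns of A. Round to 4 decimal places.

e_3 = (1.0000, 0.0000, 0.0000)

c_1 = (0, -1, 1); ‖c_1‖ = 1.4142, so e_1 = (0.0000, -0.7071, 0.7071).
e_1·c_2 = 0.0000·0 + (-0.7071)·3 + 0.7071·0 = -2.1213.
u_2 = c_2 + 2.1213·e_1 = (0.0000, 1.5000, 1.5000).
‖u_2‖ = 2.1213, so e_2 = (0.0000, 0.7071, 0.7071).
e_1·c_3 = 0.0000·4 + (-0.7071)·4 + 0.7071·2 = -1.4142; e_2·c_3 = 0.0000·4 + 0.7071·4 + 0.7071·2 = 4.2426.
u_3 = c_3 + 1.4142·e_1 − 4.2426·e_2 = (4.0000, 0.0000, 0.0000).
‖u_3‖ = 4.0000, so e_3 = (1.0000, 0.0000, 0.0000).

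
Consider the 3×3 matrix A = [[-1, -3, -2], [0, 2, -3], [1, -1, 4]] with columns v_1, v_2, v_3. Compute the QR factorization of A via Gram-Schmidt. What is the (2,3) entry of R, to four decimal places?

r_{23} = -2.8868

v_1 = (-1, 0, 1); ‖v_1‖ = 1.4142, so q_1 = (-0.7071, 0.0000, 0.7071).
q_1·v_2 = (-0.7071)·(-3) + 0.0000·2 + 0.7071·(-1) = 1.4142.
u_2 = v_2 − 1.4142·q_1 = (-2.0000, 2.0000, -2.0000).
‖u_2‖ = 3.4641, so q_2 = (-0.5774, 0.5774, -0.5774).
r_{23} = q_2·v_3 = -2.8868.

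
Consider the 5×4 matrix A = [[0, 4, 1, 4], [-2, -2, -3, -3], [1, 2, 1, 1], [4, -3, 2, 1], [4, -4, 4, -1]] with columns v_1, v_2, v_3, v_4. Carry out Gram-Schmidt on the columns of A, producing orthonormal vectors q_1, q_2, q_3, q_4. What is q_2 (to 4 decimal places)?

q_1 = v_1/‖v_1‖ = (0, -2, 1, 4, 4)/6.0828 = (0.0000, -0.3288, 0.1644, 0.6576, 0.6576).
r_{12} = q_1·v_2 = -3.6168.
u_2 = v_2 + 3.6168·q_1 = (4.0000, -3.1892, 2.5946, -0.6216, -1.6216).
‖u_2‖ = 5.9932, so q_2 = (0.6674, -0.5321, 0.4329, -0.1037, -0.2706).

q_2 = (0.6674, -0.5321, 0.4329, -0.1037, -0.2706)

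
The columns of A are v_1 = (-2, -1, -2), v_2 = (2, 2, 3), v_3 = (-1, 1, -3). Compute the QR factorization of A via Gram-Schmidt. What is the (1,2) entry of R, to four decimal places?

v_1 = (-2, -1, -2); ‖v_1‖ = 3.0000, so q_1 = (-0.6667, -0.3333, -0.6667).
r_{12} = q_1·v_2 = -4.0000.

r_{12} = -4.0000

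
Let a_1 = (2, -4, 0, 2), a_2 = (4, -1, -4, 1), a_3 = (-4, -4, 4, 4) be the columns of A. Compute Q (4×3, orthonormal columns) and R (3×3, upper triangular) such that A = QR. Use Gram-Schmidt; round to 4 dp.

a_1 = (2, -4, 0, 2); ‖a_1‖ = 4.8990, so e_1 = (0.4082, -0.8165, 0.0000, 0.4082).
e_1·a_2 = 0.4082·4 + (-0.8165)·(-1) + 0.0000·(-4) + 0.4082·1 = 2.8577.
u_2 = a_2 − 2.8577·e_1 = (2.8333, 1.3333, -4.0000, -0.1667).
‖u_2‖ = 5.0827, so e_2 = (0.5575, 0.2623, -0.7870, -0.0328).
e_1·a_3 = 0.4082·(-4) + (-0.8165)·(-4) + 0.0000·4 + 0.4082·4 = 3.2660; e_2·a_3 = 0.5575·(-4) + 0.2623·(-4) + (-0.7870)·4 + (-0.0328)·4 = -6.5583.
u_3 = a_3 − 3.2660·e_1 + 6.5583·e_2 = (-1.6774, 0.3871, -1.1613, 2.4516).
‖u_3‖ = 3.2129, so e_3 = (-0.5221, 0.1205, -0.3614, 0.7631).

Q = [[0.4082, 0.5575, -0.5221], [-0.8165, 0.2623, 0.1205], [0.0000, -0.7870, -0.3614], [0.4082, -0.0328, 0.7631]], R = [[4.8990, 2.8577, 3.2660], [0.0000, 5.0827, -6.5583], [0.0000, 0.0000, 3.2129]]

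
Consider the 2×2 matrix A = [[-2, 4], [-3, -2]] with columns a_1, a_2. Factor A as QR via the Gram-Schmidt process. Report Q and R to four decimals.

a_1 = (-2, -3); ‖a_1‖ = 3.6056, so e_1 = (-0.5547, -0.8321).
e_1·a_2 = (-0.5547)·4 + (-0.8321)·(-2) = -0.5547.
u_2 = a_2 + 0.5547·e_1 = (3.6923, -2.4615).
‖u_2‖ = 4.4376, so e_2 = (0.8321, -0.5547).

Q = [[-0.5547, 0.8321], [-0.8321, -0.5547]], R = [[3.6056, -0.5547], [0.0000, 4.4376]]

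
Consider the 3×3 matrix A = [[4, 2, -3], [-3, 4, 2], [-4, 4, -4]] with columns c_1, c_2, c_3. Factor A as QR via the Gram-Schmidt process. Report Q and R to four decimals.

q_1 = c_1/‖c_1‖ = (4, -3, -4)/6.4031 = (0.6247, -0.4685, -0.6247).
r_{12} = q_1·c_2 = -3.1235.
u_2 = c_2 + 3.1235·q_1 = (3.9512, 2.5366, 2.0488).
‖u_2‖ = 5.1229, so q_2 = (0.7713, 0.4951, 0.3999).
r_{13} = q_1·c_3 = -0.3123; r_{23} = q_2·c_3 = -2.9233.
u_3 = c_3 + 0.3123·q_1 + 2.9233·q_2 = (-0.5502, 3.3011, -3.0260).
‖u_3‖ = 4.5119, so q_3 = (-0.1219, 0.7317, -0.6707).

Q = [[0.6247, 0.7713, -0.1219], [-0.4685, 0.4951, 0.7317], [-0.6247, 0.3999, -0.6707]], R = [[6.4031, -3.1235, -0.3123], [0.0000, 5.1229, -2.9233], [0.0000, 0.0000, 4.5119]]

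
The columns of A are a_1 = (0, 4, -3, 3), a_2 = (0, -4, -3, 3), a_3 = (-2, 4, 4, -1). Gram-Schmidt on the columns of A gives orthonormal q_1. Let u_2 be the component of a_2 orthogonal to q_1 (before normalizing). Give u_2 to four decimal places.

a_1 = (0, 4, -3, 3); ‖a_1‖ = 5.8310, so q_1 = (0.0000, 0.6860, -0.5145, 0.5145).
q_1·a_2 = 0.0000·0 + 0.6860·(-4) + (-0.5145)·(-3) + 0.5145·3 = 0.3430.
u_2 = a_2 − 0.3430·q_1 = (0.0000, -4.2353, -2.8235, 2.8235).

u_2 = (0.0000, -4.2353, -2.8235, 2.8235)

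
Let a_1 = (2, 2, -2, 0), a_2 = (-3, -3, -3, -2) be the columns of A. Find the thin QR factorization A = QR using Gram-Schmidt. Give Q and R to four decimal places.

e_1 = a_1/‖a_1‖ = (2, 2, -2, 0)/3.4641 = (0.5774, 0.5774, -0.5774, 0.0000).
r_{12} = e_1·a_2 = -1.7321.
u_2 = a_2 + 1.7321·e_1 = (-2.0000, -2.0000, -4.0000, -2.0000).
‖u_2‖ = 5.2915, so e_2 = (-0.3780, -0.3780, -0.7559, -0.3780).

Q = [[0.5774, -0.3780], [0.5774, -0.3780], [-0.5774, -0.7559], [0.0000, -0.3780]], R = [[3.4641, -1.7321], [0.0000, 5.2915]]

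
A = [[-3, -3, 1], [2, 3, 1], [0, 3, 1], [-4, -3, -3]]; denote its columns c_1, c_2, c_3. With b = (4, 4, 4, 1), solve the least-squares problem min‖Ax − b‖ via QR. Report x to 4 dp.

q_1 = c_1/‖c_1‖ = (-3, 2, 0, -4)/5.3852 = (-0.5571, 0.3714, 0.0000, -0.7428).
r_{12} = q_1·c_2 = 5.0138.
u_2 = c_2 − 5.0138·q_1 = (-0.2069, 1.1379, 3.0000, 0.7241).
‖u_2‖ = 3.2958, so q_2 = (-0.0628, 0.3453, 0.9103, 0.2197).
r_{13} = q_1·c_3 = 2.0426; r_{23} = q_2·c_3 = 0.5336.
u_3 = c_3 − 2.0426·q_1 − 0.5336·q_2 = (2.1714, 0.0571, 0.5143, -1.6000).
‖u_3‖ = 2.7464, so q_3 = (0.7906, 0.0208, 0.1873, -0.5826).
Qᵀb = (-1.4856, 4.9907, 3.4122).
Back-substitute: x_3 = 3.4122/2.7464 = 1.2424.
x_2 = (4.9907 − 0.5336·1.2424)/3.2958 = 1.3131.
x_1 = (-1.4856 − 5.0138·1.3131 − 2.0426·1.2424)/5.3852 = -1.9697.

x = (-1.9697, 1.3131, 1.2424)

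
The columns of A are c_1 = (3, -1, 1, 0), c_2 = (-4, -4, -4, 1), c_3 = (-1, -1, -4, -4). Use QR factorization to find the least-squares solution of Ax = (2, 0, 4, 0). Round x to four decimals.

c_1 = (3, -1, 1, 0); ‖c_1‖ = 3.3166, so q_1 = (0.9045, -0.3015, 0.3015, 0.0000).
q_1·c_2 = 0.9045·(-4) + (-0.3015)·(-4) + 0.3015·(-4) + 0.0000·1 = -3.6181.
u_2 = c_2 + 3.6181·q_1 = (-0.7273, -5.0909, -2.9091, 1.0000).
‖u_2‖ = 5.9924, so q_2 = (-0.1214, -0.8496, -0.4855, 0.1669).
q_1·c_3 = 0.9045·(-1) + (-0.3015)·(-1) + 0.3015·(-4) + 0.0000·(-4) = -1.8091; q_2·c_3 = (-0.1214)·(-1) + (-0.8496)·(-1) + (-0.4855)·(-4) + 0.1669·(-4) = 2.2453.
u_3 = c_3 + 1.8091·q_1 − 2.2453·q_2 = (0.9089, 0.3620, -2.3646, -4.3747).
‖u_3‖ = 5.0681, so q_3 = (0.1793, 0.0714, -0.4666, -0.8632).
Qᵀb = (3.0151, -2.1846, -1.5076).
Back-substitute: x_3 = -1.5076/5.0681 = -0.2975.
x_2 = (-2.1846 − 2.2453·(-0.2975))/5.9924 = -0.2531.
x_1 = (3.0151 + 3.6181·(-0.2531) + 1.8091·(-0.2975))/3.3166 = 0.4707.

x = (0.4707, -0.2531, -0.2975)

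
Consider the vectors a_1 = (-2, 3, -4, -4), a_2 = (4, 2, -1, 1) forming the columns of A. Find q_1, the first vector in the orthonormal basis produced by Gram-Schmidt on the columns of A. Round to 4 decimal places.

a_1 = (-2, 3, -4, -4); ‖a_1‖ = 6.7082, so q_1 = (-0.2981, 0.4472, -0.5963, -0.5963).

q_1 = (-0.2981, 0.4472, -0.5963, -0.5963)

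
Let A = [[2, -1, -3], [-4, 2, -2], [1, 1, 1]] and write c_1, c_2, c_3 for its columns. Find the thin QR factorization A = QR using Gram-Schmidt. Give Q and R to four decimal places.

Q = [[0.4364, -0.0976, -0.8944], [-0.8729, 0.1952, -0.4472], [0.2182, 0.9759, 0.0000]], R = [[4.5826, -1.9640, 0.6547], [0.0000, 1.4639, 0.8783], [0.0000, 0.0000, 3.5777]]

c_1 = (2, -4, 1); ‖c_1‖ = 4.5826, so q_1 = (0.4364, -0.8729, 0.2182).
q_1·c_2 = 0.4364·(-1) + (-0.8729)·2 + 0.2182·1 = -1.9640.
u_2 = c_2 + 1.9640·q_1 = (-0.1429, 0.2857, 1.4286).
‖u_2‖ = 1.4639, so q_2 = (-0.0976, 0.1952, 0.9759).
q_1·c_3 = 0.4364·(-3) + (-0.8729)·(-2) + 0.2182·1 = 0.6547; q_2·c_3 = (-0.0976)·(-3) + 0.1952·(-2) + 0.9759·1 = 0.8783.
u_3 = c_3 − 0.6547·q_1 − 0.8783·q_2 = (-3.2000, -1.6000, 0.0000).
‖u_3‖ = 3.5777, so q_3 = (-0.8944, -0.4472, 0.0000).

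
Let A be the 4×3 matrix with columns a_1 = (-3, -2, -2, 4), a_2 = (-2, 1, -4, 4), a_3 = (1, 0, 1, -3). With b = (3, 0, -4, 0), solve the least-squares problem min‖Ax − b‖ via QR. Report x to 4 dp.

a_1 = (-3, -2, -2, 4); ‖a_1‖ = 5.7446, so e_1 = (-0.5222, -0.3482, -0.3482, 0.6963).
e_1·a_2 = (-0.5222)·(-2) + (-0.3482)·1 + (-0.3482)·(-4) + 0.6963·4 = 4.8742.
u_2 = a_2 − 4.8742·e_1 = (0.5455, 2.6970, -2.3030, 0.6061).
‖u_2‖ = 3.6390, so e_2 = (0.1499, 0.7411, -0.6329, 0.1665).
e_1·a_3 = (-0.5222)·1 + (-0.3482)·0 + (-0.3482)·1 + 0.6963·(-3) = -2.9593; e_2·a_3 = 0.1499·1 + 0.7411·0 + (-0.6329)·1 + 0.1665·(-3) = -0.9826.
u_3 = a_3 + 2.9593·e_1 + 0.9826·e_2 = (-0.3982, -0.3021, -0.6522, -0.7757).
‖u_3‖ = 1.1300, so e_3 = (-0.3524, -0.2673, -0.5771, -0.6865).
Qᵀb = (-0.1741, 2.9812, 1.2515).
Back-substitute: x_3 = 1.2515/1.1300 = 1.1075.
x_2 = (2.9812 + 0.9826·1.1075)/3.6390 = 1.1183.
x_1 = (-0.1741 − 4.8742·1.1183 + 2.9593·1.1075)/5.7446 = -0.4086.

x = (-0.4086, 1.1183, 1.1075)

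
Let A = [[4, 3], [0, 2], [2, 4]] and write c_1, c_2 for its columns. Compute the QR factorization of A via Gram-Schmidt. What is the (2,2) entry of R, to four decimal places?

r_{22} = 3.0000

c_1 = (4, 0, 2); ‖c_1‖ = 4.4721, so e_1 = (0.8944, 0.0000, 0.4472).
e_1·c_2 = 0.8944·3 + 0.0000·2 + 0.4472·4 = 4.4721.
u_2 = c_2 − 4.4721·e_1 = (-1.0000, 2.0000, 2.0000).
r_{22} = ‖u_2‖ = 3.0000.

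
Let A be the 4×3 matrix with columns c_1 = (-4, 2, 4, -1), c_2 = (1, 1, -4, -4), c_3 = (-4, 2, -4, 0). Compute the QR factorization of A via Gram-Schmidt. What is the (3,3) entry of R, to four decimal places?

c_1 = (-4, 2, 4, -1); ‖c_1‖ = 6.0828, so e_1 = (-0.6576, 0.3288, 0.6576, -0.1644).
e_1·c_2 = (-0.6576)·1 + 0.3288·1 + 0.6576·(-4) + (-0.1644)·(-4) = -2.3016.
u_2 = c_2 + 2.3016·e_1 = (-0.5135, 1.7568, -2.4865, -4.3784).
‖u_2‖ = 5.3575, so e_2 = (-0.0958, 0.3279, -0.4641, -0.8172).
e_1·c_3 = (-0.6576)·(-4) + 0.3288·2 + 0.6576·(-4) + (-0.1644)·0 = 0.6576; e_2·c_3 = (-0.0958)·(-4) + 0.3279·2 + (-0.4641)·(-4) + (-0.8172)·0 = 2.8957.
u_3 = c_3 − 0.6576·e_1 − 2.8957·e_2 = (-3.2900, 0.8343, -3.0885, 2.4746).
r_{33} = ‖u_3‖ = 5.2137.

r_{33} = 5.2137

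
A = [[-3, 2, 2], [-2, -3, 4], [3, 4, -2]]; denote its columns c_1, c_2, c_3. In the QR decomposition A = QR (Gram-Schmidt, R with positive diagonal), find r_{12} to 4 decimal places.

c_1 = (-3, -2, 3); ‖c_1‖ = 4.6904, so q_1 = (-0.6396, -0.4264, 0.6396).
r_{12} = q_1·c_2 = 2.5584.

r_{12} = 2.5584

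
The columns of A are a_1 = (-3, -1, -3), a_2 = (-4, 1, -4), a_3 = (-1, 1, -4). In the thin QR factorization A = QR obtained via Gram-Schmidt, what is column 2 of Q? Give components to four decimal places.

a_1 = (-3, -1, -3); ‖a_1‖ = 4.3589, so e_1 = (-0.6882, -0.2294, -0.6882).
e_1·a_2 = (-0.6882)·(-4) + (-0.2294)·1 + (-0.6882)·(-4) = 5.2766.
u_2 = a_2 − 5.2766·e_1 = (-0.3684, 2.2105, -0.3684).
‖u_2‖ = 2.2711, so e_2 = (-0.1622, 0.9733, -0.1622).

e_2 = (-0.1622, 0.9733, -0.1622)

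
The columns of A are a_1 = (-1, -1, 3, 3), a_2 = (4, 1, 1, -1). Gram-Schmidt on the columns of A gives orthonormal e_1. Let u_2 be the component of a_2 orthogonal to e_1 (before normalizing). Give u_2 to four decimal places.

u_2 = (3.7500, 0.7500, 1.7500, -0.2500)

a_1 = (-1, -1, 3, 3); ‖a_1‖ = 4.4721, so e_1 = (-0.2236, -0.2236, 0.6708, 0.6708).
e_1·a_2 = (-0.2236)·4 + (-0.2236)·1 + 0.6708·1 + 0.6708·(-1) = -1.1180.
u_2 = a_2 + 1.1180·e_1 = (3.7500, 0.7500, 1.7500, -0.2500).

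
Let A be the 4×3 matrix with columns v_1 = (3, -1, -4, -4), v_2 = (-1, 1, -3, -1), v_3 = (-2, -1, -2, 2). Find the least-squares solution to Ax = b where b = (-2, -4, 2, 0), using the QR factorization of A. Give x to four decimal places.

x = (0.2264, -1.2593, 0.8791)

e_1 = v_1/‖v_1‖ = (3, -1, -4, -4)/6.4807 = (0.4629, -0.1543, -0.6172, -0.6172).
r_{12} = e_1·v_2 = 1.8516.
u_2 = v_2 − 1.8516·e_1 = (-1.8571, 1.2857, -1.8571, 0.1429).
‖u_2‖ = 2.9277, so e_2 = (-0.6343, 0.4392, -0.6343, 0.0488).
r_{13} = e_1·v_3 = -0.7715; r_{23} = e_2·v_3 = 2.1958.
u_3 = v_3 + 0.7715·e_1 − 2.1958·e_2 = (-0.2500, -2.0833, -1.0833, 1.4167).
‖u_3‖ = 2.7538, so e_3 = (-0.0908, -0.7565, -0.3934, 0.5144).
Qᵀb = (-1.5430, -1.7566, 2.4209).
Back-substitute: x_3 = 2.4209/2.7538 = 0.8791.
x_2 = (-1.7566 − 2.1958·0.8791)/2.9277 = -1.2593.
x_1 = (-1.5430 − 1.8516·(-1.2593) + 0.7715·0.8791)/6.4807 = 0.2264.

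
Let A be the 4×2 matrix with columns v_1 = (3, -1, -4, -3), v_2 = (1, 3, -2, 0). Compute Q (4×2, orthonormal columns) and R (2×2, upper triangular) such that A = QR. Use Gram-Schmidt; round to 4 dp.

e_1 = v_1/‖v_1‖ = (3, -1, -4, -3)/5.9161 = (0.5071, -0.1690, -0.6761, -0.5071).
r_{12} = e_1·v_2 = 1.3522.
u_2 = v_2 − 1.3522·e_1 = (0.3143, 3.2286, -1.0857, 0.6857).
‖u_2‖ = 3.4888, so e_2 = (0.0901, 0.9254, -0.3112, 0.1965).

Q = [[0.5071, 0.0901], [-0.1690, 0.9254], [-0.6761, -0.3112], [-0.5071, 0.1965]], R = [[5.9161, 1.3522], [0.0000, 3.4888]]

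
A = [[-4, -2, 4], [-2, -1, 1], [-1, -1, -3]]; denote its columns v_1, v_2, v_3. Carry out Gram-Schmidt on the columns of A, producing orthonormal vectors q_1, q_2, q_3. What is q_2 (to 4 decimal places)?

v_1 = (-4, -2, -1); ‖v_1‖ = 4.5826, so q_1 = (-0.8729, -0.4364, -0.2182).
q_1·v_2 = (-0.8729)·(-2) + (-0.4364)·(-1) + (-0.2182)·(-1) = 2.4004.
u_2 = v_2 − 2.4004·q_1 = (0.0952, 0.0476, -0.4762).
‖u_2‖ = 0.4880, so q_2 = (0.1952, 0.0976, -0.9759).

q_2 = (0.1952, 0.0976, -0.9759)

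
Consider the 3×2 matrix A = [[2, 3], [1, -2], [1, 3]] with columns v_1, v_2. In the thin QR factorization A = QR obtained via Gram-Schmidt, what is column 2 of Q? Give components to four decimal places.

q_1 = v_1/‖v_1‖ = (2, 1, 1)/2.4495 = (0.8165, 0.4082, 0.4082).
r_{12} = q_1·v_2 = 2.8577.
u_2 = v_2 − 2.8577·q_1 = (0.6667, -3.1667, 1.8333).
‖u_2‖ = 3.7193, so q_2 = (0.1792, -0.8514, 0.4929).

q_2 = (0.1792, -0.8514, 0.4929)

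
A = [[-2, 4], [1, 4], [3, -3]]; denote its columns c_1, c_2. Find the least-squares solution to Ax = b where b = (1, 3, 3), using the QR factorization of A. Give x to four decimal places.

c_1 = (-2, 1, 3); ‖c_1‖ = 3.7417, so e_1 = (-0.5345, 0.2673, 0.8018).
e_1·c_2 = (-0.5345)·4 + 0.2673·4 + 0.8018·(-3) = -3.4744.
u_2 = c_2 + 3.4744·e_1 = (2.1429, 4.9286, -0.2143).
‖u_2‖ = 5.3785, so e_2 = (0.3984, 0.9163, -0.0398).
Qᵀb = (2.6726, 3.0279).
Back-substitute: x_2 = 3.0279/5.3785 = 0.5630.
x_1 = (2.6726 + 3.4744·0.5630)/3.7417 = 1.2370.

x = (1.2370, 0.5630)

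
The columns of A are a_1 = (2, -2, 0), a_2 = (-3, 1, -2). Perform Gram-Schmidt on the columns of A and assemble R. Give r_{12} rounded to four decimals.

r_{12} = -2.8284

e_1 = a_1/‖a_1‖ = (2, -2, 0)/2.8284 = (0.7071, -0.7071, 0.0000).
r_{12} = e_1·a_2 = -2.8284.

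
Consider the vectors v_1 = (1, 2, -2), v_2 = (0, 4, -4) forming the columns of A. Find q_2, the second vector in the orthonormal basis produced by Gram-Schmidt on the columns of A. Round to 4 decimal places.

q_2 = (-0.9428, 0.2357, -0.2357)

v_1 = (1, 2, -2); ‖v_1‖ = 3.0000, so q_1 = (0.3333, 0.6667, -0.6667).
q_1·v_2 = 0.3333·0 + 0.6667·4 + (-0.6667)·(-4) = 5.3333.
u_2 = v_2 − 5.3333·q_1 = (-1.7778, 0.4444, -0.4444).
‖u_2‖ = 1.8856, so q_2 = (-0.9428, 0.2357, -0.2357).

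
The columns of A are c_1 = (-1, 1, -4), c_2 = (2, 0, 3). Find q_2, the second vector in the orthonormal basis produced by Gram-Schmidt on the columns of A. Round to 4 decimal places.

c_1 = (-1, 1, -4); ‖c_1‖ = 4.2426, so q_1 = (-0.2357, 0.2357, -0.9428).
q_1·c_2 = (-0.2357)·2 + 0.2357·0 + (-0.9428)·3 = -3.2998.
u_2 = c_2 + 3.2998·q_1 = (1.2222, 0.7778, -0.1111).
‖u_2‖ = 1.4530, so q_2 = (0.8412, 0.5353, -0.0765).

q_2 = (0.8412, 0.5353, -0.0765)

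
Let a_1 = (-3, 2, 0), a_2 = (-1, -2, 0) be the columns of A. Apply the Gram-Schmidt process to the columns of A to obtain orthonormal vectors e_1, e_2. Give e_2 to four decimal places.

e_1 = a_1/‖a_1‖ = (-3, 2, 0)/3.6056 = (-0.8321, 0.5547, 0.0000).
r_{12} = e_1·a_2 = -0.2774.
u_2 = a_2 + 0.2774·e_1 = (-1.2308, -1.8462, 0.0000).
‖u_2‖ = 2.2188, so e_2 = (-0.5547, -0.8321, 0.0000).

e_2 = (-0.5547, -0.8321, 0.0000)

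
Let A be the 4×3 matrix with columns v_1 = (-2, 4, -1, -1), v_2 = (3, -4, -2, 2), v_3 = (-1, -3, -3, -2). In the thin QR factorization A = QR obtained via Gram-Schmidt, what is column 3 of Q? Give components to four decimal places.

e_1 = v_1/‖v_1‖ = (-2, 4, -1, -1)/4.6904 = (-0.4264, 0.8528, -0.2132, -0.2132).
r_{12} = e_1·v_2 = -4.6904.
u_2 = v_2 + 4.6904·e_1 = (1.0000, 0.0000, -3.0000, 1.0000).
‖u_2‖ = 3.3166, so e_2 = (0.3015, 0.0000, -0.9045, 0.3015).
r_{13} = e_1·v_3 = -1.0660; r_{23} = e_2·v_3 = 1.8091.
u_3 = v_3 + 1.0660·e_1 − 1.8091·e_2 = (-2.0000, -2.0909, -1.5909, -2.7727).
‖u_3‖ = 4.3117, so e_3 = (-0.4639, -0.4849, -0.3690, -0.6431).

e_3 = (-0.4639, -0.4849, -0.3690, -0.6431)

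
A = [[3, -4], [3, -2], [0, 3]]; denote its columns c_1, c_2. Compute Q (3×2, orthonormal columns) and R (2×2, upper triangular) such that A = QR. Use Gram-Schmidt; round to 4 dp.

e_1 = c_1/‖c_1‖ = (3, 3, 0)/4.2426 = (0.7071, 0.7071, 0.0000).
r_{12} = e_1·c_2 = -4.2426.
u_2 = c_2 + 4.2426·e_1 = (-1.0000, 1.0000, 3.0000).
‖u_2‖ = 3.3166, so e_2 = (-0.3015, 0.3015, 0.9045).

Q = [[0.7071, -0.3015], [0.7071, 0.3015], [0.0000, 0.9045]], R = [[4.2426, -4.2426], [0.0000, 3.3166]]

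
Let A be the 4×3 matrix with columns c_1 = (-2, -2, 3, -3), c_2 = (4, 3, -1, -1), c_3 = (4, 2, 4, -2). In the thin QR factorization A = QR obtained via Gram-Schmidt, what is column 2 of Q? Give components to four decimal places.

c_1 = (-2, -2, 3, -3); ‖c_1‖ = 5.0990, so q_1 = (-0.3922, -0.3922, 0.5883, -0.5883).
q_1·c_2 = (-0.3922)·4 + (-0.3922)·3 + 0.5883·(-1) + (-0.5883)·(-1) = -2.7456.
u_2 = c_2 + 2.7456·q_1 = (2.9231, 1.9231, 0.6154, -2.6154).
‖u_2‖ = 4.4115, so q_2 = (0.6626, 0.4359, 0.1395, -0.5929).

q_2 = (0.6626, 0.4359, 0.1395, -0.5929)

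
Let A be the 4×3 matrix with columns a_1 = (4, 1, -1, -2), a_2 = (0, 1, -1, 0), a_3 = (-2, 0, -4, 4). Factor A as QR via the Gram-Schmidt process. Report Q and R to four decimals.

e_1 = a_1/‖a_1‖ = (4, 1, -1, -2)/4.6904 = (0.8528, 0.2132, -0.2132, -0.4264).
r_{12} = e_1·a_2 = 0.4264.
u_2 = a_2 − 0.4264·e_1 = (-0.3636, 0.9091, -0.9091, 0.1818).
‖u_2‖ = 1.3484, so e_2 = (-0.2697, 0.6742, -0.6742, 0.1348).
r_{13} = e_1·a_3 = -2.5584; r_{23} = e_2·a_3 = 3.7755.
u_3 = a_3 + 2.5584·e_1 − 3.7755·e_2 = (1.2000, -2.0000, -2.0000, 2.4000).
‖u_3‖ = 3.8987, so e_3 = (0.3078, -0.5130, -0.5130, 0.6156).

Q = [[0.8528, -0.2697, 0.3078], [0.2132, 0.6742, -0.5130], [-0.2132, -0.6742, -0.5130], [-0.4264, 0.1348, 0.6156]], R = [[4.6904, 0.4264, -2.5584], [0.0000, 1.3484, 3.7755], [0.0000, 0.0000, 3.8987]]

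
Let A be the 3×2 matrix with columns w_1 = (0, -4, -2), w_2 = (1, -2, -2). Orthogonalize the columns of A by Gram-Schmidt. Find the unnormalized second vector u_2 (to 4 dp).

w_1 = (0, -4, -2); ‖w_1‖ = 4.4721, so q_1 = (0.0000, -0.8944, -0.4472).
q_1·w_2 = 0.0000·1 + (-0.8944)·(-2) + (-0.4472)·(-2) = 2.6833.
u_2 = w_2 − 2.6833·q_1 = (1.0000, 0.4000, -0.8000).

u_2 = (1.0000, 0.4000, -0.8000)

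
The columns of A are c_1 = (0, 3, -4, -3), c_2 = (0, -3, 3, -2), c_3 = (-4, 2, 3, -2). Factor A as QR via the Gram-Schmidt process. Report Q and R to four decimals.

c_1 = (0, 3, -4, -3); ‖c_1‖ = 5.8310, so q_1 = (0.0000, 0.5145, -0.6860, -0.5145).
q_1·c_2 = 0.0000·0 + 0.5145·(-3) + (-0.6860)·3 + (-0.5145)·(-2) = -2.5725.
u_2 = c_2 + 2.5725·q_1 = (0.0000, -1.6765, 1.2353, -3.3235).
‖u_2‖ = 3.9220, so q_2 = (0.0000, -0.4274, 0.3150, -0.8474).
q_1·c_3 = 0.0000·(-4) + 0.5145·2 + (-0.6860)·3 + (-0.5145)·(-2) = 0.0000; q_2·c_3 = 0.0000·(-4) + (-0.4274)·2 + 0.3150·3 + (-0.8474)·(-2) = 1.7848.
u_3 = c_3 + 0.0000·q_1 − 1.7848·q_2 = (-4.0000, 2.7629, 2.4379, -0.4876).
‖u_3‖ = 5.4603, so q_3 = (-0.7326, 0.5060, 0.4465, -0.0893).

Q = [[0.0000, 0.0000, -0.7326], [0.5145, -0.4274, 0.5060], [-0.6860, 0.3150, 0.4465], [-0.5145, -0.8474, -0.0893]], R = [[5.8310, -2.5725, 0.0000], [0.0000, 3.9220, 1.7848], [0.0000, 0.0000, 5.4603]]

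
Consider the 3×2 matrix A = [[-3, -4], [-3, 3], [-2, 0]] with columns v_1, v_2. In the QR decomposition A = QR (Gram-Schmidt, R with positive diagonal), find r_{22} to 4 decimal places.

v_1 = (-3, -3, -2); ‖v_1‖ = 4.6904, so e_1 = (-0.6396, -0.6396, -0.4264).
e_1·v_2 = (-0.6396)·(-4) + (-0.6396)·3 + (-0.4264)·0 = 0.6396.
u_2 = v_2 − 0.6396·e_1 = (-3.5909, 3.4091, 0.2727).
r_{22} = ‖u_2‖ = 4.9589.

r_{22} = 4.9589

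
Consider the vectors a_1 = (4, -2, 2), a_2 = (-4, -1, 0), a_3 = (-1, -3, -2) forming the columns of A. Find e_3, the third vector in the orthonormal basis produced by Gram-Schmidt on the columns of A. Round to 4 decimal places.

e_1 = a_1/‖a_1‖ = (4, -2, 2)/4.8990 = (0.8165, -0.4082, 0.4082).
r_{12} = e_1·a_2 = -2.8577.
u_2 = a_2 + 2.8577·e_1 = (-1.6667, -2.1667, 1.1667).
‖u_2‖ = 2.9721, so e_2 = (-0.5608, -0.7290, 0.3925).
r_{13} = e_1·a_3 = -0.4082; r_{23} = e_2·a_3 = 1.9627.
u_3 = a_3 + 0.4082·e_1 − 1.9627·e_2 = (0.4340, -1.7358, -2.6038).
‖u_3‖ = 3.1593, so e_3 = (0.1374, -0.5494, -0.8242).

e_3 = (0.1374, -0.5494, -0.8242)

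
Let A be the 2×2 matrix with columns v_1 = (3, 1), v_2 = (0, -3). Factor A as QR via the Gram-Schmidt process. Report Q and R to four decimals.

Q = [[0.9487, 0.3162], [0.3162, -0.9487]], R = [[3.1623, -0.9487], [0.0000, 2.8460]]

v_1 = (3, 1); ‖v_1‖ = 3.1623, so q_1 = (0.9487, 0.3162).
q_1·v_2 = 0.9487·0 + 0.3162·(-3) = -0.9487.
u_2 = v_2 + 0.9487·q_1 = (0.9000, -2.7000).
‖u_2‖ = 2.8460, so q_2 = (0.3162, -0.9487).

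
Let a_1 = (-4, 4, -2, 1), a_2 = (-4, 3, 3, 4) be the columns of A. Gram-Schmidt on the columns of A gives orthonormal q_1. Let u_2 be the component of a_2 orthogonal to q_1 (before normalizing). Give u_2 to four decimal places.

a_1 = (-4, 4, -2, 1); ‖a_1‖ = 6.0828, so q_1 = (-0.6576, 0.6576, -0.3288, 0.1644).
q_1·a_2 = (-0.6576)·(-4) + 0.6576·3 + (-0.3288)·3 + 0.1644·4 = 4.2744.
u_2 = a_2 − 4.2744·q_1 = (-1.1892, 0.1892, 4.4054, 3.2973).

u_2 = (-1.1892, 0.1892, 4.4054, 3.2973)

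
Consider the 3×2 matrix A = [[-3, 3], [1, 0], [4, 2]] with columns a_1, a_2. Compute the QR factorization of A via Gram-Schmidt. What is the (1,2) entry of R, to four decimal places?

r_{12} = -0.1961

e_1 = a_1/‖a_1‖ = (-3, 1, 4)/5.0990 = (-0.5883, 0.1961, 0.7845).
r_{12} = e_1·a_2 = -0.1961.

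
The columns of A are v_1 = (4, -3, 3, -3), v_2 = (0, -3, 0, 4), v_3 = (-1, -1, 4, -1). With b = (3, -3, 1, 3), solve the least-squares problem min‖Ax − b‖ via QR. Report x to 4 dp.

x = (0.4980, 0.8891, -0.2675)

v_1 = (4, -3, 3, -3); ‖v_1‖ = 6.5574, so e_1 = (0.6100, -0.4575, 0.4575, -0.4575).
e_1·v_2 = 0.6100·0 + (-0.4575)·(-3) + 0.4575·0 + (-0.4575)·4 = -0.4575.
u_2 = v_2 + 0.4575·e_1 = (0.2791, -3.2093, 0.2093, 3.7907).
‖u_2‖ = 4.9790, so e_2 = (0.0560, -0.6446, 0.0420, 0.7613).
e_1·v_3 = 0.6100·(-1) + (-0.4575)·(-1) + 0.4575·4 + (-0.4575)·(-1) = 2.1350; e_2·v_3 = 0.0560·(-1) + (-0.6446)·(-1) + 0.0420·4 + 0.7613·(-1) = -0.0047.
u_3 = v_3 − 2.1350·e_1 + 0.0047·e_2 = (-2.3021, -0.0263, 3.0235, -0.0197).
‖u_3‖ = 3.8002, so e_3 = (-0.6058, -0.0069, 0.7956, -0.0052).
Qᵀb = (2.2875, 4.4279, -1.0165).
Back-substitute: x_3 = -1.0165/3.8002 = -0.2675.
x_2 = (4.4279 + 0.0047·(-0.2675))/4.9790 = 0.8891.
x_1 = (2.2875 + 0.4575·0.8891 − 2.1350·(-0.2675))/6.5574 = 0.4980.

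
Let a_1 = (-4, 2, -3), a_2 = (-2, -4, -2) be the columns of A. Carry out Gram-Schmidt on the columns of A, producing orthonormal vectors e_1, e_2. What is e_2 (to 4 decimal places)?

a_1 = (-4, 2, -3); ‖a_1‖ = 5.3852, so e_1 = (-0.7428, 0.3714, -0.5571).
e_1·a_2 = (-0.7428)·(-2) + 0.3714·(-4) + (-0.5571)·(-2) = 1.1142.
u_2 = a_2 − 1.1142·e_1 = (-1.1724, -4.4138, -1.3793).
‖u_2‖ = 4.7706, so e_2 = (-0.2458, -0.9252, -0.2891).

e_2 = (-0.2458, -0.9252, -0.2891)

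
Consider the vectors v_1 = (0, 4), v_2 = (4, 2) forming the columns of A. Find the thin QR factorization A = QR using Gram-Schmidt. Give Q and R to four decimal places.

Q = [[0.0000, 1.0000], [1.0000, 0.0000]], R = [[4.0000, 2.0000], [0.0000, 4.0000]]

v_1 = (0, 4); ‖v_1‖ = 4.0000, so q_1 = (0.0000, 1.0000).
q_1·v_2 = 0.0000·4 + 1.0000·2 = 2.0000.
u_2 = v_2 − 2.0000·q_1 = (4.0000, 0.0000).
‖u_2‖ = 4.0000, so q_2 = (1.0000, 0.0000).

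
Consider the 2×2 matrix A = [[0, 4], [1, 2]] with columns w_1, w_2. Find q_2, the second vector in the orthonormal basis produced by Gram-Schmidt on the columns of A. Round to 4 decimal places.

q_2 = (1.0000, 0.0000)

w_1 = (0, 1); ‖w_1‖ = 1.0000, so q_1 = (0.0000, 1.0000).
q_1·w_2 = 0.0000·4 + 1.0000·2 = 2.0000.
u_2 = w_2 − 2.0000·q_1 = (4.0000, 0.0000).
‖u_2‖ = 4.0000, so q_2 = (1.0000, 0.0000).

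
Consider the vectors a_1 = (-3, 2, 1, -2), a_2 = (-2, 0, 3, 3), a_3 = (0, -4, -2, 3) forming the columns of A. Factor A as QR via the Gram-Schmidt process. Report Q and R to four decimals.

Q = [[-0.7071, -0.3235, -0.6232], [0.4714, -0.0719, -0.5856], [0.2357, 0.6111, -0.5097], [-0.4714, 0.7189, 0.0943]], R = [[4.2426, 0.7071, -3.7712], [0.0000, 4.6368, 1.2221], [0.0000, 0.0000, 3.6448]]

e_1 = a_1/‖a_1‖ = (-3, 2, 1, -2)/4.2426 = (-0.7071, 0.4714, 0.2357, -0.4714).
r_{12} = e_1·a_2 = 0.7071.
u_2 = a_2 − 0.7071·e_1 = (-1.5000, -0.3333, 2.8333, 3.3333).
‖u_2‖ = 4.6368, so e_2 = (-0.3235, -0.0719, 0.6111, 0.7189).
r_{13} = e_1·a_3 = -3.7712; r_{23} = e_2·a_3 = 1.2221.
u_3 = a_3 + 3.7712·e_1 − 1.2221·e_2 = (-2.2713, -2.1344, -1.8579, 0.3437).
‖u_3‖ = 3.6448, so e_3 = (-0.6232, -0.5856, -0.5097, 0.0943).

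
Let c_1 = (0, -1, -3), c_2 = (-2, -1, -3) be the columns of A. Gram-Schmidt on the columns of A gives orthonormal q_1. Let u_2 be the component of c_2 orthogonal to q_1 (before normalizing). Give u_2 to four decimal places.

u_2 = (-2.0000, 0.0000, 0.0000)

c_1 = (0, -1, -3); ‖c_1‖ = 3.1623, so q_1 = (0.0000, -0.3162, -0.9487).
q_1·c_2 = 0.0000·(-2) + (-0.3162)·(-1) + (-0.9487)·(-3) = 3.1623.
u_2 = c_2 − 3.1623·q_1 = (-2.0000, 0.0000, 0.0000).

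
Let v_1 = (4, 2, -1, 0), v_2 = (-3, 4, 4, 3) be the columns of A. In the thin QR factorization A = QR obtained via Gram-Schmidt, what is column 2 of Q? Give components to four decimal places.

q_2 = (-0.2154, 0.6949, 0.5282, 0.4378)

v_1 = (4, 2, -1, 0); ‖v_1‖ = 4.5826, so q_1 = (0.8729, 0.4364, -0.2182, 0.0000).
q_1·v_2 = 0.8729·(-3) + 0.4364·4 + (-0.2182)·4 + 0.0000·3 = -1.7457.
u_2 = v_2 + 1.7457·q_1 = (-1.4762, 4.7619, 3.6190, 3.0000).
‖u_2‖ = 6.8522, so q_2 = (-0.2154, 0.6949, 0.5282, 0.4378).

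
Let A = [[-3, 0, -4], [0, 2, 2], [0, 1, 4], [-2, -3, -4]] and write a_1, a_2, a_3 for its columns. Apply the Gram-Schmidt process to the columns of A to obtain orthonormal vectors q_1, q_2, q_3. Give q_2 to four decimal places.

a_1 = (-3, 0, 0, -2); ‖a_1‖ = 3.6056, so q_1 = (-0.8321, 0.0000, 0.0000, -0.5547).
q_1·a_2 = (-0.8321)·0 + 0.0000·2 + 0.0000·1 + (-0.5547)·(-3) = 1.6641.
u_2 = a_2 − 1.6641·q_1 = (1.3846, 2.0000, 1.0000, -2.0769).
‖u_2‖ = 3.3512, so q_2 = (0.4132, 0.5968, 0.2984, -0.6197).

q_2 = (0.4132, 0.5968, 0.2984, -0.6197)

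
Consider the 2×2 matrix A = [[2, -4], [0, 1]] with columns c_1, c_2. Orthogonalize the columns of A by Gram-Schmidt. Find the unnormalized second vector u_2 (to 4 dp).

u_2 = (0.0000, 1.0000)

q_1 = c_1/‖c_1‖ = (2, 0)/2.0000 = (1.0000, 0.0000).
r_{12} = q_1·c_2 = -4.0000.
u_2 = c_2 + 4.0000·q_1 = (0.0000, 1.0000).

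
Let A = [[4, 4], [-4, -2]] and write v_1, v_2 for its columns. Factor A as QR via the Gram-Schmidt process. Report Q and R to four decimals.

q_1 = v_1/‖v_1‖ = (4, -4)/5.6569 = (0.7071, -0.7071).
r_{12} = q_1·v_2 = 4.2426.
u_2 = v_2 − 4.2426·q_1 = (1.0000, 1.0000).
‖u_2‖ = 1.4142, so q_2 = (0.7071, 0.7071).

Q = [[0.7071, 0.7071], [-0.7071, 0.7071]], R = [[5.6569, 4.2426], [0.0000, 1.4142]]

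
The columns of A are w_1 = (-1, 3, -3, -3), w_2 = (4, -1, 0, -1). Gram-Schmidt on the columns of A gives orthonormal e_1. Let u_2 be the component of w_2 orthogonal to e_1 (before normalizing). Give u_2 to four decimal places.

w_1 = (-1, 3, -3, -3); ‖w_1‖ = 5.2915, so e_1 = (-0.1890, 0.5669, -0.5669, -0.5669).
e_1·w_2 = (-0.1890)·4 + 0.5669·(-1) + (-0.5669)·0 + (-0.5669)·(-1) = -0.7559.
u_2 = w_2 + 0.7559·e_1 = (3.8571, -0.5714, -0.4286, -1.4286).

u_2 = (3.8571, -0.5714, -0.4286, -1.4286)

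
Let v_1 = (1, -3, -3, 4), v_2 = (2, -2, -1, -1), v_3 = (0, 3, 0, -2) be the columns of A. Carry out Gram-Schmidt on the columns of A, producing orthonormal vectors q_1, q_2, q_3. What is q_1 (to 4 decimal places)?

q_1 = (0.1690, -0.5071, -0.5071, 0.6761)

q_1 = v_1/‖v_1‖ = (1, -3, -3, 4)/5.9161 = (0.1690, -0.5071, -0.5071, 0.6761).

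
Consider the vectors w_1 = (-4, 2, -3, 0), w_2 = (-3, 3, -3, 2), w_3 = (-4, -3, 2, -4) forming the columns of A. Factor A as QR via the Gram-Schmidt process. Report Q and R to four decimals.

Q = [[-0.7428, 0.2991, -0.5964], [0.3714, 0.4700, -0.1529], [-0.5571, -0.0855, 0.6933], [0.0000, 0.8260, 0.3746]], R = [[5.3852, 5.0138, 0.7428], [0.0000, 2.4212, -6.0814], [0.0000, 0.0000, 2.7322]]

w_1 = (-4, 2, -3, 0); ‖w_1‖ = 5.3852, so e_1 = (-0.7428, 0.3714, -0.5571, 0.0000).
e_1·w_2 = (-0.7428)·(-3) + 0.3714·3 + (-0.5571)·(-3) + 0.0000·2 = 5.0138.
u_2 = w_2 − 5.0138·e_1 = (0.7241, 1.1379, -0.2069, 2.0000).
‖u_2‖ = 2.4212, so e_2 = (0.2991, 0.4700, -0.0855, 0.8260).
e_1·w_3 = (-0.7428)·(-4) + 0.3714·(-3) + (-0.5571)·2 + 0.0000·(-4) = 0.7428; e_2·w_3 = 0.2991·(-4) + 0.4700·(-3) + (-0.0855)·2 + 0.8260·(-4) = -6.0814.
u_3 = w_3 − 0.7428·e_1 + 6.0814·e_2 = (-1.6294, -0.4176, 1.8941, 1.0235).
‖u_3‖ = 2.7322, so e_3 = (-0.5964, -0.1529, 0.6933, 0.3746).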